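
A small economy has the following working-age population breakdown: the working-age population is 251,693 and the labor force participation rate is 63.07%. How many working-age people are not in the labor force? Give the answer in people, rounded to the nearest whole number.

About 92,950 are not in the labor force.

Share not in the labor force = 1 − 0.6307 = 0.3693.
Not in labor force = 0.3693 × 251,693 ≈ 92,950.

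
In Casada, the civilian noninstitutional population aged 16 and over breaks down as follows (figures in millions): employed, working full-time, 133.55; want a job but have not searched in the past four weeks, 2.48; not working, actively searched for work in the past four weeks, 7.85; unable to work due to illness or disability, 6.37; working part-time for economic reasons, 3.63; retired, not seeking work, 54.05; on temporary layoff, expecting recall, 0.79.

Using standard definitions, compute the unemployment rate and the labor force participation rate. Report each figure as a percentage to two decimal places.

Unemployment rate ≈ 5.93%; labor force participation rate ≈ 69.86%.

Employed = 133.55 + 3.63 = 137.18 million (anyone who worked, including part-time for economic reasons, counts as employed).
Unemployed = 7.85 + 0.79 = 8.64 million (jobless and actively searching, or on temporary layoff).
Labor force = 137.18 + 8.64 = 145.82 million.
Not in labor force = 2.48 + 6.37 + 54.05 = 62.90 million (those not working and not actively searching are outside the labor force — including those who want a job but have given up searching).
Civilian working-age population = 145.82 + 62.90 = 208.72 million.
Unemployment rate = 8.64 / 145.82 = 5.93%.
Labor force participation rate = 145.82 / 208.72 = 69.86%.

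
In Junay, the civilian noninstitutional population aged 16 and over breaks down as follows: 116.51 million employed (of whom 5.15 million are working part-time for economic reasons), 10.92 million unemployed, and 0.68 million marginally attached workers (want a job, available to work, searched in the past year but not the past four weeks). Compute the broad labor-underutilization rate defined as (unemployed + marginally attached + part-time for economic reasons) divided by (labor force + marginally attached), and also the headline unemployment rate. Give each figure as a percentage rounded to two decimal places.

Labor force = 116.51 + 10.92 = 127.43 million.
Numerator = 10.92 + 0.68 + 5.15 = 16.75 million.
Denominator = 127.43 + 0.68 = 128.11 million.
Broad rate = 16.75 / 128.11 = 13.07%.
Headline unemployment rate = 10.92 / 127.43 = 8.57%.

Broad underutilization rate ≈ 13.07%; headline unemployment rate ≈ 8.57%.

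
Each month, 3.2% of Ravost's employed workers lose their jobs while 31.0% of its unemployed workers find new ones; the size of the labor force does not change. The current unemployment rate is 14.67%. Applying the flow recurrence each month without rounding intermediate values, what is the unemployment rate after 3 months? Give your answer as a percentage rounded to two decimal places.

Unemployment rate after three months ≈ 10.87%.

With a fixed labor force, u_{t+1} = u_t + s·(1−u_t) − f·u_t = u_t·(1−s−f) + s.
Here 1−s−f = 0.658 and s = 0.032.
u_1 = 0.146700 × 0.658 + 0.032 = 0.128529.
u_2 = 0.128529 × 0.658 + 0.032 = 0.116572.
u_3 = 0.116572 × 0.658 + 0.032 = 0.108704.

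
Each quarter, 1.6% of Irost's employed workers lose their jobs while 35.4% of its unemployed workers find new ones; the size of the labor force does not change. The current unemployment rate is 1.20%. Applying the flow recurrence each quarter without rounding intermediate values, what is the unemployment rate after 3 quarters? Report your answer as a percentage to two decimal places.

With a fixed labor force, u_{t+1} = u_t + s·(1−u_t) − f·u_t = u_t·(1−s−f) + s.
Here 1−s−f = 0.630 and s = 0.016.
u_1 = 0.012000 × 0.630 + 0.016 = 0.023560.
u_2 = 0.023560 × 0.630 + 0.016 = 0.030843.
u_3 = 0.030843 × 0.630 + 0.016 = 0.035431.

Unemployment rate after three quarters ≈ 3.54%.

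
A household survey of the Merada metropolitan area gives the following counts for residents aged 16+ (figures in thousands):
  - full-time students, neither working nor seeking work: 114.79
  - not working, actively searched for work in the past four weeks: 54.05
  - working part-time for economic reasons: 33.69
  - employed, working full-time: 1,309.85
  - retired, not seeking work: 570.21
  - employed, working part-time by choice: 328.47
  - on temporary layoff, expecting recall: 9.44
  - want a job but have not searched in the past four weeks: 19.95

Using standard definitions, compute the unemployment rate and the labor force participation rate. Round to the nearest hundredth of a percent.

Employed = 33.69 + 1,309.85 + 328.47 = 1,672.01 thousand (anyone who worked, including part-time for economic reasons, counts as employed).
Unemployed = 54.05 + 9.44 = 63.49 thousand (jobless and actively searching, or on temporary layoff).
Labor force = 1,672.01 + 63.49 = 1,735.50 thousand.
Not in labor force = 114.79 + 570.21 + 19.95 = 704.95 thousand (those not working and not actively searching are outside the labor force — including those who want a job but have given up searching).
Civilian working-age population = 1,735.50 + 704.95 = 2,440.45 thousand.
Unemployment rate = 63.49 / 1,735.50 = 3.66%.
Labor force participation rate = 1,735.50 / 2,440.45 = 71.11%.

Unemployment rate ≈ 3.66%; labor force participation rate ≈ 71.11%.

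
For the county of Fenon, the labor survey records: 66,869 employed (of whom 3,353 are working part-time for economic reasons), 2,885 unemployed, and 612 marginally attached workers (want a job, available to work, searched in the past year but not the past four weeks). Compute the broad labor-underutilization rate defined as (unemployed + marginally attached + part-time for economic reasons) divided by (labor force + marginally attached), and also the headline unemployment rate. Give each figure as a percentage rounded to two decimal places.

Broad underutilization rate ≈ 9.73%; headline unemployment rate ≈ 4.14%.

Labor force = 66,869 + 2,885 = 69,754.
Numerator = 2,885 + 612 + 3,353 = 6,850.
Denominator = 69,754 + 612 = 70,366.
Broad rate = 6,850 / 70,366 = 9.73%.
Headline unemployment rate = 2,885 / 69,754 = 4.14%.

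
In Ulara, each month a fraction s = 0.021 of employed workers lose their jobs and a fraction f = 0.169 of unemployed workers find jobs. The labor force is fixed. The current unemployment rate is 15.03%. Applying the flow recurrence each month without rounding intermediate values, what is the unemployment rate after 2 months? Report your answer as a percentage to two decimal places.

Unemployment rate after two months ≈ 13.66%.

With a fixed labor force, u_{t+1} = u_t + s·(1−u_t) − f·u_t = u_t·(1−s−f) + s.
Here 1−s−f = 0.810 and s = 0.021.
u_1 = 0.150300 × 0.810 + 0.021 = 0.142743.
u_2 = 0.142743 × 0.810 + 0.021 = 0.136622.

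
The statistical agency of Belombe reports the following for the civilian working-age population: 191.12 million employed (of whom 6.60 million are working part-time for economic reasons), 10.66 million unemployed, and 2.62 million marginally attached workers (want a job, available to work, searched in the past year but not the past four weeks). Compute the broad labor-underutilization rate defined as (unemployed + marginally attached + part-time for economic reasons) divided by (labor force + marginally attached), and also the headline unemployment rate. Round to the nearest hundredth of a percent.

Labor force = 191.12 + 10.66 = 201.78 million.
Numerator = 10.66 + 2.62 + 6.60 = 19.88 million.
Denominator = 201.78 + 2.62 = 204.40 million.
Broad rate = 19.88 / 204.40 = 9.73%.
Headline unemployment rate = 10.66 / 201.78 = 5.28%.

Broad underutilization rate ≈ 9.73%; headline unemployment rate ≈ 5.28%.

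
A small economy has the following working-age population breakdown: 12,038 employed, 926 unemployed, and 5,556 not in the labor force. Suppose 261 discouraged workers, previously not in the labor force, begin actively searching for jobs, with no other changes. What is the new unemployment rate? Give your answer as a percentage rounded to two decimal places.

Initially, labor force = 12,038 + 926 = 12,964, so u = 926/12,964 = 7.14%.
After the change, unemployed and labor force both rise by 261 → E = 12,038, U = 1,187, labor force = 13,225.
New unemployment rate = 1,187 / 13,225 = 8.98%.

New unemployment rate ≈ 8.98%.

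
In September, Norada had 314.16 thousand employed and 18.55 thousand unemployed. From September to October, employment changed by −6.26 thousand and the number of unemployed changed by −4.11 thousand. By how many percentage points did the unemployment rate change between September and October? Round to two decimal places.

September: labor force = 314.16 + 18.55 = 332.71; u = 18.55/332.71 = 5.58%.
October: labor force = 307.90 + 14.44 = 322.34; u = 14.44/322.34 = 4.48%.
Change = 4.48% − 5.58% = −1.10 pp.

The unemployment rate changed by −1.10 percentage points.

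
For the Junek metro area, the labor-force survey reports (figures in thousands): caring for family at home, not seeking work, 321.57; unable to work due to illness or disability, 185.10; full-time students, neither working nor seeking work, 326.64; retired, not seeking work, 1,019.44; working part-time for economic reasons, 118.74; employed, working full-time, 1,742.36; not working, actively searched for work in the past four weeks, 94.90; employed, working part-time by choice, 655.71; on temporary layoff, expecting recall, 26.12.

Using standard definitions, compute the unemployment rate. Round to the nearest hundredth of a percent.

Employed = 118.74 + 1,742.36 + 655.71 = 2,516.81 thousand (anyone who worked, including part-time for economic reasons, counts as employed).
Unemployed = 94.90 + 26.12 = 121.02 thousand (jobless and actively searching, or on temporary layoff).
Labor force = 2,516.81 + 121.02 = 2,637.83 thousand.
Unemployment rate = 121.02 / 2,637.83 = 4.59%.

Unemployment rate ≈ 4.59%.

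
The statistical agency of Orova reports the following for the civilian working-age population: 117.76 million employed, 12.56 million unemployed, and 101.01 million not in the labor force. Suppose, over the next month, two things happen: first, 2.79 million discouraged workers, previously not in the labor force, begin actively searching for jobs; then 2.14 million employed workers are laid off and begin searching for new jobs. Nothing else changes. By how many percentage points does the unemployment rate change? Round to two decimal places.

The unemployment rate changes by +3.50 percentage points.

Initially, labor force = 117.76 + 12.56 = 130.32 million, so u = 12.56/130.32 = 9.64%.
After the first change, unemployed and labor force both rise by 2.79 → E = 117.76, U = 15.35, labor force = 133.11 million.
After the second change, employed falls and unemployed rises by 2.14; labor force unchanged → E = 115.62, U = 17.49, labor force = 133.11 million.
New unemployment rate = 17.49 / 133.11 = 13.14%.
Change = 13.14% − 9.64% = +3.50 percentage points.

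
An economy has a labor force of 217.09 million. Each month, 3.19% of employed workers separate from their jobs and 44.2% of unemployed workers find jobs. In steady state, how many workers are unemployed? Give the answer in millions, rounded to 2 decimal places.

About 14.61 million are unemployed in steady state.

Steady-state unemployment rate u* = s/(s+f) = 3.19/(3.19+44.2) = 0.067314.
Unemployed = u* × labor force = 0.067314 × 217.09 ≈ 14.61 million.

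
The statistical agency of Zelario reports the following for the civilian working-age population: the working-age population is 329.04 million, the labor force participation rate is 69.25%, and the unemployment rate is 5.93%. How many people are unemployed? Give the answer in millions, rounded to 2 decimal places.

About 13.51 million are unemployed.

Labor force = 0.6925 × 329.04 = 227.86 million.
Unemployed = 0.0593 × 227.86 ≈ 13.51 million.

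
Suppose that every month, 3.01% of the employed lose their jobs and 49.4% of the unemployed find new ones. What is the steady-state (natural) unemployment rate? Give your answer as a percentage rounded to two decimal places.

Steady-state unemployment rate ≈ 5.74%.

At steady state the flows balance: s·E = f·U, so U/(E+U) = s/(s+f).
u* = 3.01 / (3.01 + 49.4) = 3.01 / 52.41 = 5.74%.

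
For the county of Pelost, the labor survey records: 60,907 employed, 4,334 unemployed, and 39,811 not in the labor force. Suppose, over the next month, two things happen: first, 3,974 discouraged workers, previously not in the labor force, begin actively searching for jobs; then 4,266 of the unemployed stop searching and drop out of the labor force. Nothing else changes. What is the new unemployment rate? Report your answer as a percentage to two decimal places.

New unemployment rate ≈ 6.22%.

Initially, labor force = 60,907 + 4,334 = 65,241, so u = 4,334/65,241 = 6.64%.
After the first change, unemployed and labor force both rise by 3,974 → E = 60,907, U = 8,308, labor force = 69,215.
After the second change, unemployed and labor force both fall by 4,266 → E = 60,907, U = 4,042, labor force = 64,949.
New unemployment rate = 4,042 / 64,949 = 6.22%.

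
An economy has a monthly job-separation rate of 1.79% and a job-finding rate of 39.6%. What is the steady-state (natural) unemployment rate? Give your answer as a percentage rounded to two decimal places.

Steady-state unemployment rate ≈ 4.32%.

At steady state the flows balance: s·E = f·U, so U/(E+U) = s/(s+f).
u* = 1.79 / (1.79 + 39.6) = 1.79 / 41.39 = 4.32%.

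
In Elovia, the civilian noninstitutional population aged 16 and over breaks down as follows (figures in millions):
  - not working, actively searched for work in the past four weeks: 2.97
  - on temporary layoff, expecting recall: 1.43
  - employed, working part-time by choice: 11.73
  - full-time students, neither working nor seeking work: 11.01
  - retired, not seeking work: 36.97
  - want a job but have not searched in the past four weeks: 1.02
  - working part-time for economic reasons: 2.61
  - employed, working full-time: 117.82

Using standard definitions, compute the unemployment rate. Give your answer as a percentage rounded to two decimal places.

Employed = 11.73 + 2.61 + 117.82 = 132.16 million (anyone who worked, including part-time for economic reasons, counts as employed).
Unemployed = 2.97 + 1.43 = 4.40 million (jobless and actively searching, or on temporary layoff).
Labor force = 132.16 + 4.40 = 136.56 million.
Unemployment rate = 4.40 / 136.56 = 3.22%.

Unemployment rate ≈ 3.22%.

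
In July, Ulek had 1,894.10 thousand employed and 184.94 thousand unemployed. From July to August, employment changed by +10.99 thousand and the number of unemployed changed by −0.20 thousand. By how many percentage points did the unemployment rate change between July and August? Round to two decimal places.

The unemployment rate changed by −0.06 percentage points.

July: labor force = 1,894.10 + 184.94 = 2,079.04; u = 184.94/2,079.04 = 8.90%.
August: labor force = 1,905.09 + 184.74 = 2,089.83; u = 184.74/2,089.83 = 8.84%.
Change = 8.84% − 8.90% = −0.06 pp.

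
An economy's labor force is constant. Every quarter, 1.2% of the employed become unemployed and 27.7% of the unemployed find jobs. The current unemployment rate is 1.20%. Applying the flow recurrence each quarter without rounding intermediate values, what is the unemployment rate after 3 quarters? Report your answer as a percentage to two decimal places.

With a fixed labor force, u_{t+1} = u_t + s·(1−u_t) − f·u_t = u_t·(1−s−f) + s.
Here 1−s−f = 0.711 and s = 0.012.
u_1 = 0.012000 × 0.711 + 0.012 = 0.020532.
u_2 = 0.020532 × 0.711 + 0.012 = 0.026598.
u_3 = 0.026598 × 0.711 + 0.012 = 0.030911.

Unemployment rate after three quarters ≈ 3.09%.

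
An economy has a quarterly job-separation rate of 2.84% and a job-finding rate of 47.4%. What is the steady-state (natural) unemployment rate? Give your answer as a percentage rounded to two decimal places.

Steady-state unemployment rate ≈ 5.65%.

At steady state the flows balance: s·E = f·U, so U/(E+U) = s/(s+f).
u* = 2.84 / (2.84 + 47.4) = 2.84 / 50.24 = 5.65%.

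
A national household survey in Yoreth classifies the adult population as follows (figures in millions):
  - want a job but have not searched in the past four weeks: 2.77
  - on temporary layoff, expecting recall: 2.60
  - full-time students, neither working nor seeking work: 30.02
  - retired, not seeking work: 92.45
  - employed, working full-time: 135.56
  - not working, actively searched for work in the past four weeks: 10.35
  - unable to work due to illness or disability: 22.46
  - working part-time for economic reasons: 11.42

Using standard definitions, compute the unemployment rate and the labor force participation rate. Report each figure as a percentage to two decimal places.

Employed = 135.56 + 11.42 = 146.98 million (anyone who worked, including part-time for economic reasons, counts as employed).
Unemployed = 2.60 + 10.35 = 12.95 million (jobless and actively searching, or on temporary layoff).
Labor force = 146.98 + 12.95 = 159.93 million.
Not in labor force = 2.77 + 30.02 + 92.45 + 22.46 = 147.70 million (those not working and not actively searching are outside the labor force — including those who want a job but have given up searching).
Civilian working-age population = 159.93 + 147.70 = 307.63 million.
Unemployment rate = 12.95 / 159.93 = 8.10%.
Labor force participation rate = 159.93 / 307.63 = 51.99%.

Unemployment rate ≈ 8.10%; labor force participation rate ≈ 51.99%.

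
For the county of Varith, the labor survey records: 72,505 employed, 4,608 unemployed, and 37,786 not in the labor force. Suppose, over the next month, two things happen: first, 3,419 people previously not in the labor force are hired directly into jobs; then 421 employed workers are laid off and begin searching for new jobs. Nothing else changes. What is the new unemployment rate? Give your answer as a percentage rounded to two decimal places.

Initially, labor force = 72,505 + 4,608 = 77,113, so u = 4,608/77,113 = 5.98%.
After the first change, employed and labor force both rise by 3,419; unemployed unchanged → E = 75,924, U = 4,608, labor force = 80,532.
After the second change, employed falls and unemployed rises by 421; labor force unchanged → E = 75,503, U = 5,029, labor force = 80,532.
New unemployment rate = 5,029 / 80,532 = 6.24%.

New unemployment rate ≈ 6.24%.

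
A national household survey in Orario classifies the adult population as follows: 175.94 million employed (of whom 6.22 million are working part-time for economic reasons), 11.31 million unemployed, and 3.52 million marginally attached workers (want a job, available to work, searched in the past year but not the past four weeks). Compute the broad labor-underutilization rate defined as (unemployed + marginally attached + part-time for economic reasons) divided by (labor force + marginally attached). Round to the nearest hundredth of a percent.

Broad underutilization rate ≈ 11.03%.

Labor force = 175.94 + 11.31 = 187.25 million.
Numerator = 11.31 + 3.52 + 6.22 = 21.05 million.
Denominator = 187.25 + 3.52 = 190.77 million.
Broad rate = 21.05 / 190.77 = 11.03%.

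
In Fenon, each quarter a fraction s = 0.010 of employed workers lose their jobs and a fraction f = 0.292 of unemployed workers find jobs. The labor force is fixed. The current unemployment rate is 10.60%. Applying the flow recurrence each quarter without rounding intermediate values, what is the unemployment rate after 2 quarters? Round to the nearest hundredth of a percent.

With a fixed labor force, u_{t+1} = u_t + s·(1−u_t) − f·u_t = u_t·(1−s−f) + s.
Here 1−s−f = 0.698 and s = 0.010.
u_1 = 0.106000 × 0.698 + 0.010 = 0.083988.
u_2 = 0.083988 × 0.698 + 0.010 = 0.068624.

Unemployment rate after two quarters ≈ 6.86%.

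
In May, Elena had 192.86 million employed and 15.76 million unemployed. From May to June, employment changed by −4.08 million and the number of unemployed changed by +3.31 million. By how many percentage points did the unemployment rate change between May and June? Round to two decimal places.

The unemployment rate changed by +1.62 percentage points.

May: labor force = 192.86 + 15.76 = 208.62; u = 15.76/208.62 = 7.55%.
June: labor force = 188.78 + 19.07 = 207.85; u = 19.07/207.85 = 9.17%.
Change = 9.17% − 7.55% = +1.62 pp.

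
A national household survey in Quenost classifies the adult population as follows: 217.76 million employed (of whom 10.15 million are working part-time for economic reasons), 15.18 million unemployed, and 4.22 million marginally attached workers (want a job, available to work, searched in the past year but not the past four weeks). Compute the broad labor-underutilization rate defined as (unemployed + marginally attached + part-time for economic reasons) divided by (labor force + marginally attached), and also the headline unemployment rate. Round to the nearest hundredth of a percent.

Labor force = 217.76 + 15.18 = 232.94 million.
Numerator = 15.18 + 4.22 + 10.15 = 29.55 million.
Denominator = 232.94 + 4.22 = 237.16 million.
Broad rate = 29.55 / 237.16 = 12.46%.
Headline unemployment rate = 15.18 / 232.94 = 6.52%.

Broad underutilization rate ≈ 12.46%; headline unemployment rate ≈ 6.52%.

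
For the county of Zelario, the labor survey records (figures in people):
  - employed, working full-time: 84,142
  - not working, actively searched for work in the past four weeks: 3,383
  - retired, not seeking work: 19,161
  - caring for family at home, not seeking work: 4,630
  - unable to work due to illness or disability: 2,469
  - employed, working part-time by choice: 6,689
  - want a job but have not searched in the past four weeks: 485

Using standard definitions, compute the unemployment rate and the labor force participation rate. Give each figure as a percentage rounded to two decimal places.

Unemployment rate ≈ 3.59%; labor force participation rate ≈ 77.89%.

Employed = 84,142 + 6,689 = 90,831.
Unemployed = 3,383.
Labor force = 90,831 + 3,383 = 94,214.
Not in labor force = 19,161 + 4,630 + 2,469 + 485 = 26,745 (those not working and not actively searching are outside the labor force — including those who want a job but have given up searching).
Civilian working-age population = 94,214 + 26,745 = 120,959.
Unemployment rate = 3,383 / 94,214 = 3.59%.
Labor force participation rate = 94,214 / 120,959 = 77.89%.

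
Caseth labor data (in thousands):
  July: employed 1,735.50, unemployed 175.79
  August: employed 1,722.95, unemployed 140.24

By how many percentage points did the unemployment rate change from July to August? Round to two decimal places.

July: labor force = 1,735.50 + 175.79 = 1,911.29; u = 175.79/1,911.29 = 9.20%.
August: labor force = 1,722.95 + 140.24 = 1,863.19; u = 140.24/1,863.19 = 7.53%.
Change = 7.53% − 9.20% = −1.67 pp.

The unemployment rate changed by −1.67 percentage points.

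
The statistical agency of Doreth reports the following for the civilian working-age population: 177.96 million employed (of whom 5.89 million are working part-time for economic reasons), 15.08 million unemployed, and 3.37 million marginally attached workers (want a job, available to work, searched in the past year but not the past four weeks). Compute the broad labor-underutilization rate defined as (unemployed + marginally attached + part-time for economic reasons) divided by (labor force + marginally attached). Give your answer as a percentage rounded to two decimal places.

Broad underutilization rate ≈ 12.39%.

Labor force = 177.96 + 15.08 = 193.04 million.
Numerator = 15.08 + 3.37 + 5.89 = 24.34 million.
Denominator = 193.04 + 3.37 = 196.41 million.
Broad rate = 24.34 / 196.41 = 12.39%.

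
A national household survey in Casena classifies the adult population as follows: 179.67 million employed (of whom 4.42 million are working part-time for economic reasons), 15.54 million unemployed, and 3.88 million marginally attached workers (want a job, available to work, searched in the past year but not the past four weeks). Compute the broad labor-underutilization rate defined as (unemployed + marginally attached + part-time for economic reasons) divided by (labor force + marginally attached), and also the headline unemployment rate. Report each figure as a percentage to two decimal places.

Labor force = 179.67 + 15.54 = 195.21 million.
Numerator = 15.54 + 3.88 + 4.42 = 23.84 million.
Denominator = 195.21 + 3.88 = 199.09 million.
Broad rate = 23.84 / 199.09 = 11.97%.
Headline unemployment rate = 15.54 / 195.21 = 7.96%.

Broad underutilization rate ≈ 11.97%; headline unemployment rate ≈ 7.96%.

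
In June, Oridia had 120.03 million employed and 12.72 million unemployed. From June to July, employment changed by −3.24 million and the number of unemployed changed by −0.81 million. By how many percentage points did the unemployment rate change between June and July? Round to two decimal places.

June: labor force = 120.03 + 12.72 = 132.75; u = 12.72/132.75 = 9.58%.
July: labor force = 116.79 + 11.91 = 128.70; u = 11.91/128.70 = 9.25%.
Change = 9.25% − 9.58% = −0.33 pp.

The unemployment rate changed by −0.33 percentage points.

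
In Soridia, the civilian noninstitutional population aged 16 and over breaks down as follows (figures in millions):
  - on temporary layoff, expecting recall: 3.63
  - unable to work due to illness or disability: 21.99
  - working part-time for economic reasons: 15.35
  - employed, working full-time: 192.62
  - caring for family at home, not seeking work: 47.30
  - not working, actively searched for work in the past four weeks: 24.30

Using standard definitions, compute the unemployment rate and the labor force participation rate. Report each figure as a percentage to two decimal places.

Unemployment rate ≈ 11.84%; labor force participation rate ≈ 77.30%.

Employed = 15.35 + 192.62 = 207.97 million (anyone who worked, including part-time for economic reasons, counts as employed).
Unemployed = 3.63 + 24.30 = 27.93 million (jobless and actively searching, or on temporary layoff).
Labor force = 207.97 + 27.93 = 235.90 million.
Not in labor force = 21.99 + 47.30 = 69.29 million (those not working and not actively searching are outside the labor force).
Civilian working-age population = 235.90 + 69.29 = 305.19 million.
Unemployment rate = 27.93 / 235.90 = 11.84%.
Labor force participation rate = 235.90 / 305.19 = 77.30%.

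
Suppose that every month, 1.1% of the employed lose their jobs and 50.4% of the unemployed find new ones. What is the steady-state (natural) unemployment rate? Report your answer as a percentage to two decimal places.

At steady state the flows balance: s·E = f·U, so U/(E+U) = s/(s+f).
u* = 1.1 / (1.1 + 50.4) = 1.1 / 51.50 = 2.14%.

Steady-state unemployment rate ≈ 2.14%.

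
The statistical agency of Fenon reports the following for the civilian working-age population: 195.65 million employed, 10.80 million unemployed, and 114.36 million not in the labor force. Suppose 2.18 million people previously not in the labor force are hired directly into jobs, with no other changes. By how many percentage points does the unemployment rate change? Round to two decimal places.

The unemployment rate changes by −0.05 percentage points.

Initially, labor force = 195.65 + 10.80 = 206.45 million, so u = 10.80/206.45 = 5.23%.
After the change, employed and labor force both rise by 2.18; unemployed unchanged → E = 197.83, U = 10.80, labor force = 208.63 million.
New unemployment rate = 10.80 / 208.63 = 5.18%.
Change = 5.18% − 5.23% = −0.05 percentage points.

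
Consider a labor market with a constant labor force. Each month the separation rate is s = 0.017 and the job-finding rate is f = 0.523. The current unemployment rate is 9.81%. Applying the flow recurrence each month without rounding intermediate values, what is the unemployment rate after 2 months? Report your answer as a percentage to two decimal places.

Unemployment rate after two months ≈ 4.56%.

With a fixed labor force, u_{t+1} = u_t + s·(1−u_t) − f·u_t = u_t·(1−s−f) + s.
Here 1−s−f = 0.460 and s = 0.017.
u_1 = 0.098100 × 0.460 + 0.017 = 0.062126.
u_2 = 0.062126 × 0.460 + 0.017 = 0.045578.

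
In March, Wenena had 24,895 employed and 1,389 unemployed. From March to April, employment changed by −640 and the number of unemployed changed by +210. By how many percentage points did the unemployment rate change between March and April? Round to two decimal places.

March: labor force = 24,895 + 1,389 = 26,284; u = 1,389/26,284 = 5.28%.
April: labor force = 24,255 + 1,599 = 25,854; u = 1,599/25,854 = 6.18%.
Change = 6.18% − 5.28% = +0.90 pp.

The unemployment rate changed by +0.90 percentage points.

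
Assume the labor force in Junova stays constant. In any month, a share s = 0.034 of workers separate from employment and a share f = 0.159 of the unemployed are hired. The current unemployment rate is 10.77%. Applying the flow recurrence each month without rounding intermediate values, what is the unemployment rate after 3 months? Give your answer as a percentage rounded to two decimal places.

With a fixed labor force, u_{t+1} = u_t + s·(1−u_t) − f·u_t = u_t·(1−s−f) + s.
Here 1−s−f = 0.807 and s = 0.034.
u_1 = 0.107700 × 0.807 + 0.034 = 0.120914.
u_2 = 0.120914 × 0.807 + 0.034 = 0.131578.
u_3 = 0.131578 × 0.807 + 0.034 = 0.140183.

Unemployment rate after three months ≈ 14.02%.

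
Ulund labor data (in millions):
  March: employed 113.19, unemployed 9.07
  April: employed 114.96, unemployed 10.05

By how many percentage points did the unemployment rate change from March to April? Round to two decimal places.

March: labor force = 113.19 + 9.07 = 122.26; u = 9.07/122.26 = 7.42%.
April: labor force = 114.96 + 10.05 = 125.01; u = 10.05/125.01 = 8.04%.
Change = 8.04% − 7.42% = +0.62 pp.

The unemployment rate changed by +0.62 percentage points.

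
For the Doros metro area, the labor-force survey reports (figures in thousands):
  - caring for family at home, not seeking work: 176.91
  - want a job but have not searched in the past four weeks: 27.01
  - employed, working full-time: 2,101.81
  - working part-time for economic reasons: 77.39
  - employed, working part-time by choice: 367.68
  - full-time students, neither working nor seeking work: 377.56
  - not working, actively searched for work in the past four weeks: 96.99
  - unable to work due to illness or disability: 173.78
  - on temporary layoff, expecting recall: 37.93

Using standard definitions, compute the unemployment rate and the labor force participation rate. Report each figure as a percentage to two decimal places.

Unemployment rate ≈ 5.03%; labor force participation rate ≈ 78.03%.

Employed = 2,101.81 + 77.39 + 367.68 = 2,546.88 thousand (anyone who worked, including part-time for economic reasons, counts as employed).
Unemployed = 96.99 + 37.93 = 134.92 thousand (jobless and actively searching, or on temporary layoff).
Labor force = 2,546.88 + 134.92 = 2,681.80 thousand.
Not in labor force = 176.91 + 27.01 + 377.56 + 173.78 = 755.26 thousand (those not working and not actively searching are outside the labor force — including those who want a job but have given up searching).
Civilian working-age population = 2,681.80 + 755.26 = 3,437.06 thousand.
Unemployment rate = 134.92 / 2,681.80 = 5.03%.
Labor force participation rate = 2,681.80 / 3,437.06 = 78.03%.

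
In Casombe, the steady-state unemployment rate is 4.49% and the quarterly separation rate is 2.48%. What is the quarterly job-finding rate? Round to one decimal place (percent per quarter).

Job-finding rate ≈ 52.8% per quarter.

From u* = s/(s+f): f = s·(1−u)/u.
f = 2.48 × (1 − 0.0449) / 0.0449 = 2.3686 / 0.0449 ≈ 52.8% per quarter.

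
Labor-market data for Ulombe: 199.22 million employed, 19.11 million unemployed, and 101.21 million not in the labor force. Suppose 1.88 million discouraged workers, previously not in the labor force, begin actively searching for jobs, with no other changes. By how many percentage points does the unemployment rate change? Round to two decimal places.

The unemployment rate changes by +0.78 percentage points.

Initially, labor force = 199.22 + 19.11 = 218.33 million, so u = 19.11/218.33 = 8.75%.
After the change, unemployed and labor force both rise by 1.88 → E = 199.22, U = 20.99, labor force = 220.21 million.
New unemployment rate = 20.99 / 220.21 = 9.53%.
Change = 9.53% − 8.75% = +0.78 percentage points.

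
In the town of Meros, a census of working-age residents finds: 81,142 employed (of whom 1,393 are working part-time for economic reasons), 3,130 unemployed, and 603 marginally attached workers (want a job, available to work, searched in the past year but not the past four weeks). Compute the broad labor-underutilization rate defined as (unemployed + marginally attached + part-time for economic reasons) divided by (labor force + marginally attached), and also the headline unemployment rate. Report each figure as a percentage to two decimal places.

Labor force = 81,142 + 3,130 = 84,272.
Numerator = 3,130 + 603 + 1,393 = 5,126.
Denominator = 84,272 + 603 = 84,875.
Broad rate = 5,126 / 84,875 = 6.04%.
Headline unemployment rate = 3,130 / 84,272 = 3.71%.

Broad underutilization rate ≈ 6.04%; headline unemployment rate ≈ 3.71%.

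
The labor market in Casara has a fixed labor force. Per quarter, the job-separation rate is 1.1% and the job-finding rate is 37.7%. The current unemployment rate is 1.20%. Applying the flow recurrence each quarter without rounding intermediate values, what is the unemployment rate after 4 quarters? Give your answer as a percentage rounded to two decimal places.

With a fixed labor force, u_{t+1} = u_t + s·(1−u_t) − f·u_t = u_t·(1−s−f) + s.
Here 1−s−f = 0.612 and s = 0.011.
u_1 = 0.012000 × 0.612 + 0.011 = 0.018344.
u_2 = 0.018344 × 0.612 + 0.011 = 0.022227.
u_3 = 0.022227 × 0.612 + 0.011 = 0.024603.
u_4 = 0.024603 × 0.612 + 0.011 = 0.026057.

Unemployment rate after four quarters ≈ 2.61%.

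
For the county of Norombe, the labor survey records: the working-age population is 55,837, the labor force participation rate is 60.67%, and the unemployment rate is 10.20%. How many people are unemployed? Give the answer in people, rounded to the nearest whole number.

Labor force = 0.6067 × 55,837 = 33,876.
Unemployed = 0.1020 × 33,876 ≈ 3,455.

About 3,455 are unemployed.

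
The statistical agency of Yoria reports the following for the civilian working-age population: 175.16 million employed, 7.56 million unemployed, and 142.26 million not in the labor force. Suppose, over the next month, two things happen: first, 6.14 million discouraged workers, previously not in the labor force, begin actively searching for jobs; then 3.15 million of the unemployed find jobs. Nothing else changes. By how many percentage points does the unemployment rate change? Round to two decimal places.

Initially, labor force = 175.16 + 7.56 = 182.72 million, so u = 7.56/182.72 = 4.14%.
After the first change, unemployed and labor force both rise by 6.14 → E = 175.16, U = 13.70, labor force = 188.86 million.
After the second change, unemployed falls and employed rises by 3.15; labor force unchanged → E = 178.31, U = 10.55, labor force = 188.86 million.
New unemployment rate = 10.55 / 188.86 = 5.59%.
Change = 5.59% − 4.14% = +1.45 percentage points.

The unemployment rate changes by +1.45 percentage points.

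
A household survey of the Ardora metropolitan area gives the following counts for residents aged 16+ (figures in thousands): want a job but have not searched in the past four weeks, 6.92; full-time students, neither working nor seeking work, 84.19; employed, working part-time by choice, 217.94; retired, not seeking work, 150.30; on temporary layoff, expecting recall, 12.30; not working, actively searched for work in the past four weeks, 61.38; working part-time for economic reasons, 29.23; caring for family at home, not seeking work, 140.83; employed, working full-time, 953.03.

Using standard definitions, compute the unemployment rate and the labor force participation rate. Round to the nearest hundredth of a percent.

Unemployment rate ≈ 5.78%; labor force participation rate ≈ 76.92%.

Employed = 217.94 + 29.23 + 953.03 = 1,200.20 thousand (anyone who worked, including part-time for economic reasons, counts as employed).
Unemployed = 12.30 + 61.38 = 73.68 thousand (jobless and actively searching, or on temporary layoff).
Labor force = 1,200.20 + 73.68 = 1,273.88 thousand.
Not in labor force = 6.92 + 84.19 + 150.30 + 140.83 = 382.24 thousand (those not working and not actively searching are outside the labor force — including those who want a job but have given up searching).
Civilian working-age population = 1,273.88 + 382.24 = 1,656.12 thousand.
Unemployment rate = 73.68 / 1,273.88 = 5.78%.
Labor force participation rate = 1,273.88 / 1,656.12 = 76.92%.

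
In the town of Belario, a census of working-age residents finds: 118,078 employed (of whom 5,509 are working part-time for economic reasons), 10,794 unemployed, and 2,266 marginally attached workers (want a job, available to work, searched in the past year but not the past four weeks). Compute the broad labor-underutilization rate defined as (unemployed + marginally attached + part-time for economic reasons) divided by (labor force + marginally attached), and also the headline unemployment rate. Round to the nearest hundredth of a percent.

Broad underutilization rate ≈ 14.16%; headline unemployment rate ≈ 8.38%.

Labor force = 118,078 + 10,794 = 128,872.
Numerator = 10,794 + 2,266 + 5,509 = 18,569.
Denominator = 128,872 + 2,266 = 131,138.
Broad rate = 18,569 / 131,138 = 14.16%.
Headline unemployment rate = 10,794 / 128,872 = 8.38%.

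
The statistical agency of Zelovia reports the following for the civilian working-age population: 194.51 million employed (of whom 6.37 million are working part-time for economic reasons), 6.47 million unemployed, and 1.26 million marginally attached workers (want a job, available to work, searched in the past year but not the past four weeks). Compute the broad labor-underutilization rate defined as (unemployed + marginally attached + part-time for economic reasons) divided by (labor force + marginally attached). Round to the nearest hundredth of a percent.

Labor force = 194.51 + 6.47 = 200.98 million.
Numerator = 6.47 + 1.26 + 6.37 = 14.10 million.
Denominator = 200.98 + 1.26 = 202.24 million.
Broad rate = 14.10 / 202.24 = 6.97%.

Broad underutilization rate ≈ 6.97%.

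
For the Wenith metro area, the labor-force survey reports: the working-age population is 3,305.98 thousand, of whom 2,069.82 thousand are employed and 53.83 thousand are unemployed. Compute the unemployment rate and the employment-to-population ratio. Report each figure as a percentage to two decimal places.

Labor force = employed + unemployed = 2,069.82 + 53.83 = 2,123.65 thousand.
Unemployment rate = 53.83 / 2,123.65 = 2.53%.
Employment-population ratio = 2,069.82 / 3,305.98 = 62.61%.

Unemployment rate ≈ 2.53%; employment-population ratio ≈ 62.61%.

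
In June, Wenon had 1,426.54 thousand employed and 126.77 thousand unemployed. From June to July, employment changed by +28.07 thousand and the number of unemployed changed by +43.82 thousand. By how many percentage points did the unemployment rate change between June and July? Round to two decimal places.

June: labor force = 1,426.54 + 126.77 = 1,553.31; u = 126.77/1,553.31 = 8.16%.
July: labor force = 1,454.61 + 170.59 = 1,625.20; u = 170.59/1,625.20 = 10.50%.
Change = 10.50% − 8.16% = +2.34 pp.

The unemployment rate changed by +2.34 percentage points.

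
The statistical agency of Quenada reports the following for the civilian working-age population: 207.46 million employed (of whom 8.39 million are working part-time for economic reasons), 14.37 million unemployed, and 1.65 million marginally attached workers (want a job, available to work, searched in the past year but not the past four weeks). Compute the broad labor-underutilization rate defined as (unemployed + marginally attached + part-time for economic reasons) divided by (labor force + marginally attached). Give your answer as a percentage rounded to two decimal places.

Labor force = 207.46 + 14.37 = 221.83 million.
Numerator = 14.37 + 1.65 + 8.39 = 24.41 million.
Denominator = 221.83 + 1.65 = 223.48 million.
Broad rate = 24.41 / 223.48 = 10.92%.

Broad underutilization rate ≈ 10.92%.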